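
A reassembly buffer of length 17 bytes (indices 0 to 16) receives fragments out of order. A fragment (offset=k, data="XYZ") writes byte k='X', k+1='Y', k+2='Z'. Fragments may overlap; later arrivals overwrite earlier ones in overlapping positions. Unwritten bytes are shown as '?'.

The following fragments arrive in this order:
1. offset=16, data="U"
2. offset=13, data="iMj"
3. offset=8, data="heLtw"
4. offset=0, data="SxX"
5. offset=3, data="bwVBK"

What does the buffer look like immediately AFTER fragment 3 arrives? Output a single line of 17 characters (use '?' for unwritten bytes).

Answer: ????????heLtwiMjU

Derivation:
Fragment 1: offset=16 data="U" -> buffer=????????????????U
Fragment 2: offset=13 data="iMj" -> buffer=?????????????iMjU
Fragment 3: offset=8 data="heLtw" -> buffer=????????heLtwiMjU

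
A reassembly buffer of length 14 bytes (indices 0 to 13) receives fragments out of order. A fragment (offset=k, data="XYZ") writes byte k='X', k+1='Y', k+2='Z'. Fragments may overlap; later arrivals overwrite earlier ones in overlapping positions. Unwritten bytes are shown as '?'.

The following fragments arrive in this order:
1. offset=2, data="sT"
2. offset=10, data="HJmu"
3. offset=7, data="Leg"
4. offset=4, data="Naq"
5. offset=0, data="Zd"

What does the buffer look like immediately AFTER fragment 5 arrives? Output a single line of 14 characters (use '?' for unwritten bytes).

Fragment 1: offset=2 data="sT" -> buffer=??sT??????????
Fragment 2: offset=10 data="HJmu" -> buffer=??sT??????HJmu
Fragment 3: offset=7 data="Leg" -> buffer=??sT???LegHJmu
Fragment 4: offset=4 data="Naq" -> buffer=??sTNaqLegHJmu
Fragment 5: offset=0 data="Zd" -> buffer=ZdsTNaqLegHJmu

Answer: ZdsTNaqLegHJmu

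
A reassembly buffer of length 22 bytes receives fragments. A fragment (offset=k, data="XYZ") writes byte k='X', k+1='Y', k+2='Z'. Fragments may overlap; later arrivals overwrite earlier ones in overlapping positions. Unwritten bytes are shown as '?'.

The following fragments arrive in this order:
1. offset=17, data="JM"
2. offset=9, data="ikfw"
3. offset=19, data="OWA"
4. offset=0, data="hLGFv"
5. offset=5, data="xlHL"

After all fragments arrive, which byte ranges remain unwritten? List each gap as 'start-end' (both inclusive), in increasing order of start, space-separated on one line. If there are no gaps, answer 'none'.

Fragment 1: offset=17 len=2
Fragment 2: offset=9 len=4
Fragment 3: offset=19 len=3
Fragment 4: offset=0 len=5
Fragment 5: offset=5 len=4
Gaps: 13-16

Answer: 13-16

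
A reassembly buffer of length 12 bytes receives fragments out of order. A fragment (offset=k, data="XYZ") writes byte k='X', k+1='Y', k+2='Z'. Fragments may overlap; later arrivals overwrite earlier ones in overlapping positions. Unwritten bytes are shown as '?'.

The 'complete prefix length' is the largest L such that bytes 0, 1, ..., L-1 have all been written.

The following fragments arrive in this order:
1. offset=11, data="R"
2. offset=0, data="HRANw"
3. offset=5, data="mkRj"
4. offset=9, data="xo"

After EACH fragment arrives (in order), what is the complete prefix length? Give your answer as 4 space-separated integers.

Fragment 1: offset=11 data="R" -> buffer=???????????R -> prefix_len=0
Fragment 2: offset=0 data="HRANw" -> buffer=HRANw??????R -> prefix_len=5
Fragment 3: offset=5 data="mkRj" -> buffer=HRANwmkRj??R -> prefix_len=9
Fragment 4: offset=9 data="xo" -> buffer=HRANwmkRjxoR -> prefix_len=12

Answer: 0 5 9 12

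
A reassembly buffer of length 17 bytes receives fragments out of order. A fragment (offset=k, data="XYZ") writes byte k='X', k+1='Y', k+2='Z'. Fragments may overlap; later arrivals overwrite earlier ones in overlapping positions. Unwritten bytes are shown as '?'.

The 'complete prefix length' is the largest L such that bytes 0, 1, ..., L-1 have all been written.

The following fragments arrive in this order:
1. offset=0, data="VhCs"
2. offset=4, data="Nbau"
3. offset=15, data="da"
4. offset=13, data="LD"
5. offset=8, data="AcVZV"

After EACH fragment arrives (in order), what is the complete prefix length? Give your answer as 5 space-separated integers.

Answer: 4 8 8 8 17

Derivation:
Fragment 1: offset=0 data="VhCs" -> buffer=VhCs????????????? -> prefix_len=4
Fragment 2: offset=4 data="Nbau" -> buffer=VhCsNbau????????? -> prefix_len=8
Fragment 3: offset=15 data="da" -> buffer=VhCsNbau???????da -> prefix_len=8
Fragment 4: offset=13 data="LD" -> buffer=VhCsNbau?????LDda -> prefix_len=8
Fragment 5: offset=8 data="AcVZV" -> buffer=VhCsNbauAcVZVLDda -> prefix_len=17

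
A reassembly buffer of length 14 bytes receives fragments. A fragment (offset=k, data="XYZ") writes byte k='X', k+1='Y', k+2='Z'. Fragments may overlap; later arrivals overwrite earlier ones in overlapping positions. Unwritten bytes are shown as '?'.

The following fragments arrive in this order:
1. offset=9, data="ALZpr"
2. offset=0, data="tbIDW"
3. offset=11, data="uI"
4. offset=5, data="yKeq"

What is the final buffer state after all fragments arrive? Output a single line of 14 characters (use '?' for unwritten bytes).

Answer: tbIDWyKeqALuIr

Derivation:
Fragment 1: offset=9 data="ALZpr" -> buffer=?????????ALZpr
Fragment 2: offset=0 data="tbIDW" -> buffer=tbIDW????ALZpr
Fragment 3: offset=11 data="uI" -> buffer=tbIDW????ALuIr
Fragment 4: offset=5 data="yKeq" -> buffer=tbIDWyKeqALuIr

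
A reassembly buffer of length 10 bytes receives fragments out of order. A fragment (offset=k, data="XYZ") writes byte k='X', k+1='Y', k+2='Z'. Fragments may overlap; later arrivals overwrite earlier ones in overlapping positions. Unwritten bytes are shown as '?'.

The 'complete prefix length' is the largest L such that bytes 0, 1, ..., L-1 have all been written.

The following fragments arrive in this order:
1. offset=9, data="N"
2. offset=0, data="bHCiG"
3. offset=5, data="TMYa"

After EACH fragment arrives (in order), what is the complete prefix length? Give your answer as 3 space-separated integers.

Answer: 0 5 10

Derivation:
Fragment 1: offset=9 data="N" -> buffer=?????????N -> prefix_len=0
Fragment 2: offset=0 data="bHCiG" -> buffer=bHCiG????N -> prefix_len=5
Fragment 3: offset=5 data="TMYa" -> buffer=bHCiGTMYaN -> prefix_len=10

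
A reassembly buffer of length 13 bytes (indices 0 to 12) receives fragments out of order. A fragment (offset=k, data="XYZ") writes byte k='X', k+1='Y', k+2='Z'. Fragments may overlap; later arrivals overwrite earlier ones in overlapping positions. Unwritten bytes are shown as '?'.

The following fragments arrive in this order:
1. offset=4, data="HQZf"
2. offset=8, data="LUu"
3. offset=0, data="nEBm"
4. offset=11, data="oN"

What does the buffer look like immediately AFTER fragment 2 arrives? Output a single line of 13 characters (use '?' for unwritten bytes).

Fragment 1: offset=4 data="HQZf" -> buffer=????HQZf?????
Fragment 2: offset=8 data="LUu" -> buffer=????HQZfLUu??

Answer: ????HQZfLUu??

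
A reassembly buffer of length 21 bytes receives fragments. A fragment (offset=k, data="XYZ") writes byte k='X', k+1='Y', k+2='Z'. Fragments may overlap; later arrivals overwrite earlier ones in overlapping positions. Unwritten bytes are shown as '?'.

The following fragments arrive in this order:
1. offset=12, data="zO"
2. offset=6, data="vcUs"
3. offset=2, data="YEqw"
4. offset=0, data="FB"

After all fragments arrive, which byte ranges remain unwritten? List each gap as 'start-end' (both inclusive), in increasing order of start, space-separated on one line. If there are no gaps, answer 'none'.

Answer: 10-11 14-20

Derivation:
Fragment 1: offset=12 len=2
Fragment 2: offset=6 len=4
Fragment 3: offset=2 len=4
Fragment 4: offset=0 len=2
Gaps: 10-11 14-20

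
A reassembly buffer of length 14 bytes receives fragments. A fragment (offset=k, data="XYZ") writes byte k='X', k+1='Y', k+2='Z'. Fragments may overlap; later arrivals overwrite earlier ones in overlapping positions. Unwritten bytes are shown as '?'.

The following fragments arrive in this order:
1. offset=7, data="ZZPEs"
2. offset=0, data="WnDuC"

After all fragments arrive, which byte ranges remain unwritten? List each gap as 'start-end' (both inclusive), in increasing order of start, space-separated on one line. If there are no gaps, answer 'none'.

Fragment 1: offset=7 len=5
Fragment 2: offset=0 len=5
Gaps: 5-6 12-13

Answer: 5-6 12-13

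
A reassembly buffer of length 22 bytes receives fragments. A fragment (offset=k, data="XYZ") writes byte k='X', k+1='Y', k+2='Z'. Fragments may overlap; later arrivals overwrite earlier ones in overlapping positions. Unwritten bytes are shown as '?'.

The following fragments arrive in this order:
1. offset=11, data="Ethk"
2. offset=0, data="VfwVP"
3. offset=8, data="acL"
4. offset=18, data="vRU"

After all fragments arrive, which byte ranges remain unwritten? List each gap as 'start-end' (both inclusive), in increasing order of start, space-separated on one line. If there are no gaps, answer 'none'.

Fragment 1: offset=11 len=4
Fragment 2: offset=0 len=5
Fragment 3: offset=8 len=3
Fragment 4: offset=18 len=3
Gaps: 5-7 15-17 21-21

Answer: 5-7 15-17 21-21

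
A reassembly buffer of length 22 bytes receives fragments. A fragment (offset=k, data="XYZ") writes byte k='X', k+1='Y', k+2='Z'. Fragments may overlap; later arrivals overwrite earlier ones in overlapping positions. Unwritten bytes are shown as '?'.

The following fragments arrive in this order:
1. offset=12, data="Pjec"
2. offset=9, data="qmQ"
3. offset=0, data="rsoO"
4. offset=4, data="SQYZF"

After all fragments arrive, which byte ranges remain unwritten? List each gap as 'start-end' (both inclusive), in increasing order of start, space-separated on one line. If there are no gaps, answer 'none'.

Fragment 1: offset=12 len=4
Fragment 2: offset=9 len=3
Fragment 3: offset=0 len=4
Fragment 4: offset=4 len=5
Gaps: 16-21

Answer: 16-21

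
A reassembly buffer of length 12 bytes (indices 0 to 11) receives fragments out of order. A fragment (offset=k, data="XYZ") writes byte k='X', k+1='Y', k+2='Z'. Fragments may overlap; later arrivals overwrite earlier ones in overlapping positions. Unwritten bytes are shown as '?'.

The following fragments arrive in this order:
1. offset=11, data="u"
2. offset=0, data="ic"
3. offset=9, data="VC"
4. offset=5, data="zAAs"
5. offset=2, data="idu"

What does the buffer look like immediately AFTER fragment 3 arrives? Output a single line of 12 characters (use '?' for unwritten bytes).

Fragment 1: offset=11 data="u" -> buffer=???????????u
Fragment 2: offset=0 data="ic" -> buffer=ic?????????u
Fragment 3: offset=9 data="VC" -> buffer=ic???????VCu

Answer: ic???????VCu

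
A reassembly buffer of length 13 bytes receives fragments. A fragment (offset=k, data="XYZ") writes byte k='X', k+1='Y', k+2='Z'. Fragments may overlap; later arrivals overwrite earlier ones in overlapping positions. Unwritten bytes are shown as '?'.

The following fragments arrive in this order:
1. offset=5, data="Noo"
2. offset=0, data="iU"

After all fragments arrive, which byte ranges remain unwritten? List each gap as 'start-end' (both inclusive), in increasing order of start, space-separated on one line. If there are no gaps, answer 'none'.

Fragment 1: offset=5 len=3
Fragment 2: offset=0 len=2
Gaps: 2-4 8-12

Answer: 2-4 8-12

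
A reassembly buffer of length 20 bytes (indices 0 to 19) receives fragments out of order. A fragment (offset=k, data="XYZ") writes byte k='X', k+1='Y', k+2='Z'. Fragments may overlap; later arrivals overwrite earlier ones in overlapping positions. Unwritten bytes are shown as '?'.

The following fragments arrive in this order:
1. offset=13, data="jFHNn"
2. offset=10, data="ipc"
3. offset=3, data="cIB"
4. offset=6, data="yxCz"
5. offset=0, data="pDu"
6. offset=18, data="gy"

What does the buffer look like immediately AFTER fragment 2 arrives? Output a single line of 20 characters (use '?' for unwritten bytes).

Answer: ??????????ipcjFHNn??

Derivation:
Fragment 1: offset=13 data="jFHNn" -> buffer=?????????????jFHNn??
Fragment 2: offset=10 data="ipc" -> buffer=??????????ipcjFHNn??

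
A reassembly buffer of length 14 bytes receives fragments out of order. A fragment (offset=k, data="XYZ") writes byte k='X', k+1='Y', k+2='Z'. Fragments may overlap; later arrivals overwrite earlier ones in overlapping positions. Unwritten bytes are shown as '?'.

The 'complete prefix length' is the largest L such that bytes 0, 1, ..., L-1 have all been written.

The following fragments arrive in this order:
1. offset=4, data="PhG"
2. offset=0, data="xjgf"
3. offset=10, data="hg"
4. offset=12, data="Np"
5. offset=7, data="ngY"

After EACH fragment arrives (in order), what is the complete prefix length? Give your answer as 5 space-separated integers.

Answer: 0 7 7 7 14

Derivation:
Fragment 1: offset=4 data="PhG" -> buffer=????PhG??????? -> prefix_len=0
Fragment 2: offset=0 data="xjgf" -> buffer=xjgfPhG??????? -> prefix_len=7
Fragment 3: offset=10 data="hg" -> buffer=xjgfPhG???hg?? -> prefix_len=7
Fragment 4: offset=12 data="Np" -> buffer=xjgfPhG???hgNp -> prefix_len=7
Fragment 5: offset=7 data="ngY" -> buffer=xjgfPhGngYhgNp -> prefix_len=14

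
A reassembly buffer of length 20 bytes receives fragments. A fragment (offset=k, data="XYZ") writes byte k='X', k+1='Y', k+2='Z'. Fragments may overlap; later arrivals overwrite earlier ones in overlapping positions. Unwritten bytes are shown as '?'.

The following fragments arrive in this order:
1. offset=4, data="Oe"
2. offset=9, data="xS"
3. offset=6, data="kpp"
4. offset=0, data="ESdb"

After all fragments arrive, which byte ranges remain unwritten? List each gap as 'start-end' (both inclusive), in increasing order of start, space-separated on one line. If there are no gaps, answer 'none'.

Fragment 1: offset=4 len=2
Fragment 2: offset=9 len=2
Fragment 3: offset=6 len=3
Fragment 4: offset=0 len=4
Gaps: 11-19

Answer: 11-19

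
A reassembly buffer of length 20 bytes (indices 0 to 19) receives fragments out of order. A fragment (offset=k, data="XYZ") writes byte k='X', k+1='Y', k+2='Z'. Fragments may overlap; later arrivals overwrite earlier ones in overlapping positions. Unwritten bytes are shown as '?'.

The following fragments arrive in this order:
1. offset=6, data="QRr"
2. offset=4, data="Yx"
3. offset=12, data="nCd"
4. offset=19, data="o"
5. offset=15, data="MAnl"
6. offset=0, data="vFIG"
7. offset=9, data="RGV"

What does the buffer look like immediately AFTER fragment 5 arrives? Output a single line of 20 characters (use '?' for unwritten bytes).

Fragment 1: offset=6 data="QRr" -> buffer=??????QRr???????????
Fragment 2: offset=4 data="Yx" -> buffer=????YxQRr???????????
Fragment 3: offset=12 data="nCd" -> buffer=????YxQRr???nCd?????
Fragment 4: offset=19 data="o" -> buffer=????YxQRr???nCd????o
Fragment 5: offset=15 data="MAnl" -> buffer=????YxQRr???nCdMAnlo

Answer: ????YxQRr???nCdMAnlo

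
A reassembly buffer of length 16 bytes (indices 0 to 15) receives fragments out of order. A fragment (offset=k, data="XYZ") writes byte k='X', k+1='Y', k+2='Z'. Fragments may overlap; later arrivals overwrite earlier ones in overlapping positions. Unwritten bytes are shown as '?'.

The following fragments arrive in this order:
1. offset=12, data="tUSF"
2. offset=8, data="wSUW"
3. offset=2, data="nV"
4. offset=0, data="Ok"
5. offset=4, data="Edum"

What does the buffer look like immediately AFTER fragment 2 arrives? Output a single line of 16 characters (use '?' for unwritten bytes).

Fragment 1: offset=12 data="tUSF" -> buffer=????????????tUSF
Fragment 2: offset=8 data="wSUW" -> buffer=????????wSUWtUSF

Answer: ????????wSUWtUSF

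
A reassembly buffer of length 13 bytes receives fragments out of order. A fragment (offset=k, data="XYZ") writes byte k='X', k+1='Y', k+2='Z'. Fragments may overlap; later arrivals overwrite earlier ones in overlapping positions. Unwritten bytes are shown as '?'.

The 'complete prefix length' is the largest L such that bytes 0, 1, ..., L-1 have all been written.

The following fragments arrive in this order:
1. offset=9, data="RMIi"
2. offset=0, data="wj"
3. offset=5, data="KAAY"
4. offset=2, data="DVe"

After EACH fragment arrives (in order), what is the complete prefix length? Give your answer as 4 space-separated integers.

Fragment 1: offset=9 data="RMIi" -> buffer=?????????RMIi -> prefix_len=0
Fragment 2: offset=0 data="wj" -> buffer=wj???????RMIi -> prefix_len=2
Fragment 3: offset=5 data="KAAY" -> buffer=wj???KAAYRMIi -> prefix_len=2
Fragment 4: offset=2 data="DVe" -> buffer=wjDVeKAAYRMIi -> prefix_len=13

Answer: 0 2 2 13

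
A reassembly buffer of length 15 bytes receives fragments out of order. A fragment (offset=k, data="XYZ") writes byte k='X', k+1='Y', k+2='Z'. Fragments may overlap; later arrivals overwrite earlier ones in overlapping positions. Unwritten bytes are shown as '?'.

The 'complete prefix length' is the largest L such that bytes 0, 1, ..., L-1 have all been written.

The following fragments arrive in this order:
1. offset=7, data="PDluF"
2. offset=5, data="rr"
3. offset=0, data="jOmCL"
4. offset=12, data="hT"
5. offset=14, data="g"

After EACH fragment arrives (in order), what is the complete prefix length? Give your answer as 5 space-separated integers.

Fragment 1: offset=7 data="PDluF" -> buffer=???????PDluF??? -> prefix_len=0
Fragment 2: offset=5 data="rr" -> buffer=?????rrPDluF??? -> prefix_len=0
Fragment 3: offset=0 data="jOmCL" -> buffer=jOmCLrrPDluF??? -> prefix_len=12
Fragment 4: offset=12 data="hT" -> buffer=jOmCLrrPDluFhT? -> prefix_len=14
Fragment 5: offset=14 data="g" -> buffer=jOmCLrrPDluFhTg -> prefix_len=15

Answer: 0 0 12 14 15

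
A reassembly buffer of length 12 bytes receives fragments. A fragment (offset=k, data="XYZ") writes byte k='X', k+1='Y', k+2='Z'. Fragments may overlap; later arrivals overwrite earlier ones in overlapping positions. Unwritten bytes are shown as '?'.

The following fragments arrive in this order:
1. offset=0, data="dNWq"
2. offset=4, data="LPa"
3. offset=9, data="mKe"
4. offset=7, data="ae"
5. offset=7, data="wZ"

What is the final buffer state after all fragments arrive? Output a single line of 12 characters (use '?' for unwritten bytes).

Answer: dNWqLPawZmKe

Derivation:
Fragment 1: offset=0 data="dNWq" -> buffer=dNWq????????
Fragment 2: offset=4 data="LPa" -> buffer=dNWqLPa?????
Fragment 3: offset=9 data="mKe" -> buffer=dNWqLPa??mKe
Fragment 4: offset=7 data="ae" -> buffer=dNWqLPaaemKe
Fragment 5: offset=7 data="wZ" -> buffer=dNWqLPawZmKe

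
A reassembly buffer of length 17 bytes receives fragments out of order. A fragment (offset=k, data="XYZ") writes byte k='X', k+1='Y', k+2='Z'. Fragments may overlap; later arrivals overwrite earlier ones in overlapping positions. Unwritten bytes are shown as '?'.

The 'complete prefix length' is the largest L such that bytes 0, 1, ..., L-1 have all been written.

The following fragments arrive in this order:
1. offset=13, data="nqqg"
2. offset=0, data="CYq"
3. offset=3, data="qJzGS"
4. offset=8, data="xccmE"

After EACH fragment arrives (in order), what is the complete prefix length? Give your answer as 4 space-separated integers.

Answer: 0 3 8 17

Derivation:
Fragment 1: offset=13 data="nqqg" -> buffer=?????????????nqqg -> prefix_len=0
Fragment 2: offset=0 data="CYq" -> buffer=CYq??????????nqqg -> prefix_len=3
Fragment 3: offset=3 data="qJzGS" -> buffer=CYqqJzGS?????nqqg -> prefix_len=8
Fragment 4: offset=8 data="xccmE" -> buffer=CYqqJzGSxccmEnqqg -> prefix_len=17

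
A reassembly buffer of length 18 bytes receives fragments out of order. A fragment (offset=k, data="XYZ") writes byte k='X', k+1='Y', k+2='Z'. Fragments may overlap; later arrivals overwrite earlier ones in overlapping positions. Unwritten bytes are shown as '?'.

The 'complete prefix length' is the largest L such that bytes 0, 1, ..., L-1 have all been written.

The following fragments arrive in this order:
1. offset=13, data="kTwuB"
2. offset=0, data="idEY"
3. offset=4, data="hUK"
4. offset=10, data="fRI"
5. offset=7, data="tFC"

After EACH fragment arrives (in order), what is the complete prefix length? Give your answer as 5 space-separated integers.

Fragment 1: offset=13 data="kTwuB" -> buffer=?????????????kTwuB -> prefix_len=0
Fragment 2: offset=0 data="idEY" -> buffer=idEY?????????kTwuB -> prefix_len=4
Fragment 3: offset=4 data="hUK" -> buffer=idEYhUK??????kTwuB -> prefix_len=7
Fragment 4: offset=10 data="fRI" -> buffer=idEYhUK???fRIkTwuB -> prefix_len=7
Fragment 5: offset=7 data="tFC" -> buffer=idEYhUKtFCfRIkTwuB -> prefix_len=18

Answer: 0 4 7 7 18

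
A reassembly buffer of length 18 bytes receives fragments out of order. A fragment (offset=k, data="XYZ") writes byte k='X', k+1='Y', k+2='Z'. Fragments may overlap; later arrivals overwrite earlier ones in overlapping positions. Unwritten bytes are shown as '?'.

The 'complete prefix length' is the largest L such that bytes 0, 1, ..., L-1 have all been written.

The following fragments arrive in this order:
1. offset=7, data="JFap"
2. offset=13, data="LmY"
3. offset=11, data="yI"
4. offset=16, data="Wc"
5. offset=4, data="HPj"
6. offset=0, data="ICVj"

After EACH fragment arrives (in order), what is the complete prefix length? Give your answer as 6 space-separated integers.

Answer: 0 0 0 0 0 18

Derivation:
Fragment 1: offset=7 data="JFap" -> buffer=???????JFap??????? -> prefix_len=0
Fragment 2: offset=13 data="LmY" -> buffer=???????JFap??LmY?? -> prefix_len=0
Fragment 3: offset=11 data="yI" -> buffer=???????JFapyILmY?? -> prefix_len=0
Fragment 4: offset=16 data="Wc" -> buffer=???????JFapyILmYWc -> prefix_len=0
Fragment 5: offset=4 data="HPj" -> buffer=????HPjJFapyILmYWc -> prefix_len=0
Fragment 6: offset=0 data="ICVj" -> buffer=ICVjHPjJFapyILmYWc -> prefix_len=18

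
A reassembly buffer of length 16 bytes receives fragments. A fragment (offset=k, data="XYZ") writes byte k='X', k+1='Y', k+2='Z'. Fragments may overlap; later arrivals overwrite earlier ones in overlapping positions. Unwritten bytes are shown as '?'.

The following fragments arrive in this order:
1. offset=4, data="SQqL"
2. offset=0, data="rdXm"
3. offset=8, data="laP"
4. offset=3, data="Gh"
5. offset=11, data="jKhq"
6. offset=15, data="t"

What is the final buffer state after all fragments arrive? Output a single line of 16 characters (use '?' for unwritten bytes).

Answer: rdXGhQqLlaPjKhqt

Derivation:
Fragment 1: offset=4 data="SQqL" -> buffer=????SQqL????????
Fragment 2: offset=0 data="rdXm" -> buffer=rdXmSQqL????????
Fragment 3: offset=8 data="laP" -> buffer=rdXmSQqLlaP?????
Fragment 4: offset=3 data="Gh" -> buffer=rdXGhQqLlaP?????
Fragment 5: offset=11 data="jKhq" -> buffer=rdXGhQqLlaPjKhq?
Fragment 6: offset=15 data="t" -> buffer=rdXGhQqLlaPjKhqt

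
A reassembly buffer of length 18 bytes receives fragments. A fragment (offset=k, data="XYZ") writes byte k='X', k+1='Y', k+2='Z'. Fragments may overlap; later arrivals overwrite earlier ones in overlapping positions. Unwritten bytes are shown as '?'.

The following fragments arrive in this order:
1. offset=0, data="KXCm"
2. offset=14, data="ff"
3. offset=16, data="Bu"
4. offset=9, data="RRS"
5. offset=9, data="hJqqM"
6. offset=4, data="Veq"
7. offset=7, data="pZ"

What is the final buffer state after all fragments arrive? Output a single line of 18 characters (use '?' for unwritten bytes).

Fragment 1: offset=0 data="KXCm" -> buffer=KXCm??????????????
Fragment 2: offset=14 data="ff" -> buffer=KXCm??????????ff??
Fragment 3: offset=16 data="Bu" -> buffer=KXCm??????????ffBu
Fragment 4: offset=9 data="RRS" -> buffer=KXCm?????RRS??ffBu
Fragment 5: offset=9 data="hJqqM" -> buffer=KXCm?????hJqqMffBu
Fragment 6: offset=4 data="Veq" -> buffer=KXCmVeq??hJqqMffBu
Fragment 7: offset=7 data="pZ" -> buffer=KXCmVeqpZhJqqMffBu

Answer: KXCmVeqpZhJqqMffBu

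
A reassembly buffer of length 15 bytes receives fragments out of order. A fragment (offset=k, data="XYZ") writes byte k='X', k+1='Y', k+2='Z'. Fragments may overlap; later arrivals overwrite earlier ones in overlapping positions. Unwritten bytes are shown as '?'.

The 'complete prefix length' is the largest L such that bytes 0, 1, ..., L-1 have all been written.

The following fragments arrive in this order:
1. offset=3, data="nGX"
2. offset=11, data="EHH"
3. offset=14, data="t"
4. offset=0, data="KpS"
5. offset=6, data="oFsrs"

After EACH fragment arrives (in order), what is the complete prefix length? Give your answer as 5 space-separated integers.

Answer: 0 0 0 6 15

Derivation:
Fragment 1: offset=3 data="nGX" -> buffer=???nGX????????? -> prefix_len=0
Fragment 2: offset=11 data="EHH" -> buffer=???nGX?????EHH? -> prefix_len=0
Fragment 3: offset=14 data="t" -> buffer=???nGX?????EHHt -> prefix_len=0
Fragment 4: offset=0 data="KpS" -> buffer=KpSnGX?????EHHt -> prefix_len=6
Fragment 5: offset=6 data="oFsrs" -> buffer=KpSnGXoFsrsEHHt -> prefix_len=15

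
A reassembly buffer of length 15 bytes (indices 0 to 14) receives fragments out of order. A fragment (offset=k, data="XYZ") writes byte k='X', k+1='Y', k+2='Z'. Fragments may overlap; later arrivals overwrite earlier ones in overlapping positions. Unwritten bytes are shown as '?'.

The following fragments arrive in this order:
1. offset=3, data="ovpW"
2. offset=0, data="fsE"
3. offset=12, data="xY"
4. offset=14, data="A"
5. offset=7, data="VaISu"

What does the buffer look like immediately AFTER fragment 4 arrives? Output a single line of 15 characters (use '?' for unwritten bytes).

Fragment 1: offset=3 data="ovpW" -> buffer=???ovpW????????
Fragment 2: offset=0 data="fsE" -> buffer=fsEovpW????????
Fragment 3: offset=12 data="xY" -> buffer=fsEovpW?????xY?
Fragment 4: offset=14 data="A" -> buffer=fsEovpW?????xYA

Answer: fsEovpW?????xYA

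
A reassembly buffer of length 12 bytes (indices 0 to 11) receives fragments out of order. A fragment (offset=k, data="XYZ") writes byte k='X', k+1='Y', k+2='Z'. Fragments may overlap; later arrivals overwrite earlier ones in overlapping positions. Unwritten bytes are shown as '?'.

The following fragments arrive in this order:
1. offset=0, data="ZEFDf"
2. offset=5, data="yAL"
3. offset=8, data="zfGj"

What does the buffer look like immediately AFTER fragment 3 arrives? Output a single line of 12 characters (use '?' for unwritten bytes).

Fragment 1: offset=0 data="ZEFDf" -> buffer=ZEFDf???????
Fragment 2: offset=5 data="yAL" -> buffer=ZEFDfyAL????
Fragment 3: offset=8 data="zfGj" -> buffer=ZEFDfyALzfGj

Answer: ZEFDfyALzfGj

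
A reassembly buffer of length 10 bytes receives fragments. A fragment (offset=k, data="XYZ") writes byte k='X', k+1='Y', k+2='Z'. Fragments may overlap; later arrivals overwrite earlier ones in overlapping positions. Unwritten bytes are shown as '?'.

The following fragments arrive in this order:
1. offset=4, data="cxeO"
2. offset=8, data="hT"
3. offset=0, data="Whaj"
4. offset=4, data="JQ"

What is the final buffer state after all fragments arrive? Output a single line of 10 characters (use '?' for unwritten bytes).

Answer: WhajJQeOhT

Derivation:
Fragment 1: offset=4 data="cxeO" -> buffer=????cxeO??
Fragment 2: offset=8 data="hT" -> buffer=????cxeOhT
Fragment 3: offset=0 data="Whaj" -> buffer=WhajcxeOhT
Fragment 4: offset=4 data="JQ" -> buffer=WhajJQeOhT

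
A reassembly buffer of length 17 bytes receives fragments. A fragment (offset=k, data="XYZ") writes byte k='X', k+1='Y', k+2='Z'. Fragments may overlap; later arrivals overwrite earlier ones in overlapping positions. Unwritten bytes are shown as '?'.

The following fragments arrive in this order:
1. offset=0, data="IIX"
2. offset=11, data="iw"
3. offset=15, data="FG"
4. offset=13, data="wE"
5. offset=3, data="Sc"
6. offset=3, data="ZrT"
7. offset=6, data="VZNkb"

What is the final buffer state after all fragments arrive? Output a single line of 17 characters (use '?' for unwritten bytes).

Answer: IIXZrTVZNkbiwwEFG

Derivation:
Fragment 1: offset=0 data="IIX" -> buffer=IIX??????????????
Fragment 2: offset=11 data="iw" -> buffer=IIX????????iw????
Fragment 3: offset=15 data="FG" -> buffer=IIX????????iw??FG
Fragment 4: offset=13 data="wE" -> buffer=IIX????????iwwEFG
Fragment 5: offset=3 data="Sc" -> buffer=IIXSc??????iwwEFG
Fragment 6: offset=3 data="ZrT" -> buffer=IIXZrT?????iwwEFG
Fragment 7: offset=6 data="VZNkb" -> buffer=IIXZrTVZNkbiwwEFG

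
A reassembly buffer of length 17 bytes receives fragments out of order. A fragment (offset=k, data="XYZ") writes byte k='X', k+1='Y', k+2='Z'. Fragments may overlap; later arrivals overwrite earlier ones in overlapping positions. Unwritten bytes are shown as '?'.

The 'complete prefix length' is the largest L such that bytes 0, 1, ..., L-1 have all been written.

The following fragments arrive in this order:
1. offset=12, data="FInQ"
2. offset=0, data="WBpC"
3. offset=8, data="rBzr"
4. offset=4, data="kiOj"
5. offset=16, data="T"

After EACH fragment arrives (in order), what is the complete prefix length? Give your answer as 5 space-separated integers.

Fragment 1: offset=12 data="FInQ" -> buffer=????????????FInQ? -> prefix_len=0
Fragment 2: offset=0 data="WBpC" -> buffer=WBpC????????FInQ? -> prefix_len=4
Fragment 3: offset=8 data="rBzr" -> buffer=WBpC????rBzrFInQ? -> prefix_len=4
Fragment 4: offset=4 data="kiOj" -> buffer=WBpCkiOjrBzrFInQ? -> prefix_len=16
Fragment 5: offset=16 data="T" -> buffer=WBpCkiOjrBzrFInQT -> prefix_len=17

Answer: 0 4 4 16 17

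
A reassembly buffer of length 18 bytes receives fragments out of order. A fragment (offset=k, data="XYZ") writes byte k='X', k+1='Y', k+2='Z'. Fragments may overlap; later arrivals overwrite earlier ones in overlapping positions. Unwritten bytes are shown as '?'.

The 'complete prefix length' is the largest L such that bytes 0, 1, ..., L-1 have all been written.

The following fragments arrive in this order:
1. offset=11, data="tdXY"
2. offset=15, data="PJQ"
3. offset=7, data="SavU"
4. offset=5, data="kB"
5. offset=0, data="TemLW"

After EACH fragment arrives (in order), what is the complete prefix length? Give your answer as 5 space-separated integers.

Fragment 1: offset=11 data="tdXY" -> buffer=???????????tdXY??? -> prefix_len=0
Fragment 2: offset=15 data="PJQ" -> buffer=???????????tdXYPJQ -> prefix_len=0
Fragment 3: offset=7 data="SavU" -> buffer=???????SavUtdXYPJQ -> prefix_len=0
Fragment 4: offset=5 data="kB" -> buffer=?????kBSavUtdXYPJQ -> prefix_len=0
Fragment 5: offset=0 data="TemLW" -> buffer=TemLWkBSavUtdXYPJQ -> prefix_len=18

Answer: 0 0 0 0 18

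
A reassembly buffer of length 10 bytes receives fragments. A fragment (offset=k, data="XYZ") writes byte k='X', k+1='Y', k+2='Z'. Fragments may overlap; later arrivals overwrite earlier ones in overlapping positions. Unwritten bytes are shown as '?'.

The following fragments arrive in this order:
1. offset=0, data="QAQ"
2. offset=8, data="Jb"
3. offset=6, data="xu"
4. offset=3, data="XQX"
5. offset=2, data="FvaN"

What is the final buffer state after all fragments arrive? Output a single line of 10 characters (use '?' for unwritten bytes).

Fragment 1: offset=0 data="QAQ" -> buffer=QAQ???????
Fragment 2: offset=8 data="Jb" -> buffer=QAQ?????Jb
Fragment 3: offset=6 data="xu" -> buffer=QAQ???xuJb
Fragment 4: offset=3 data="XQX" -> buffer=QAQXQXxuJb
Fragment 5: offset=2 data="FvaN" -> buffer=QAFvaNxuJb

Answer: QAFvaNxuJb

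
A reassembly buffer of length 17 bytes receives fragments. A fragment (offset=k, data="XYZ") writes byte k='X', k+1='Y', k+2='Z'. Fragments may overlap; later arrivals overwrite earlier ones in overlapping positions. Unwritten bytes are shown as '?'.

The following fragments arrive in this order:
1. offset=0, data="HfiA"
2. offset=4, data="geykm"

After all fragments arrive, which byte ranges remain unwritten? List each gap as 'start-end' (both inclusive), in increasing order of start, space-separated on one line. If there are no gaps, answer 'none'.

Fragment 1: offset=0 len=4
Fragment 2: offset=4 len=5
Gaps: 9-16

Answer: 9-16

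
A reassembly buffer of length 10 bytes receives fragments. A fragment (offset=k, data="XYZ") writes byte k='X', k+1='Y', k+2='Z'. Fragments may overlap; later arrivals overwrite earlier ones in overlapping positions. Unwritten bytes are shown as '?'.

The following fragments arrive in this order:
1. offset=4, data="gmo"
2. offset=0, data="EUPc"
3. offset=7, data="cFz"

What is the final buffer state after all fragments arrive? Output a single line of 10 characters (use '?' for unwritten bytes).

Answer: EUPcgmocFz

Derivation:
Fragment 1: offset=4 data="gmo" -> buffer=????gmo???
Fragment 2: offset=0 data="EUPc" -> buffer=EUPcgmo???
Fragment 3: offset=7 data="cFz" -> buffer=EUPcgmocFz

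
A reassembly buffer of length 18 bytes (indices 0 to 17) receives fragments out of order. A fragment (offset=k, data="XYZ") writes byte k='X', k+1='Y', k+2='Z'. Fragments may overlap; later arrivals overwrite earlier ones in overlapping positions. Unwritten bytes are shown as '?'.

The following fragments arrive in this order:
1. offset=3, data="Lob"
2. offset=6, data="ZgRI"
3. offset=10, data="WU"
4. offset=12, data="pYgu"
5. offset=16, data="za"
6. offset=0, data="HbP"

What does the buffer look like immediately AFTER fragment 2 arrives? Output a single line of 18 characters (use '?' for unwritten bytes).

Answer: ???LobZgRI????????

Derivation:
Fragment 1: offset=3 data="Lob" -> buffer=???Lob????????????
Fragment 2: offset=6 data="ZgRI" -> buffer=???LobZgRI????????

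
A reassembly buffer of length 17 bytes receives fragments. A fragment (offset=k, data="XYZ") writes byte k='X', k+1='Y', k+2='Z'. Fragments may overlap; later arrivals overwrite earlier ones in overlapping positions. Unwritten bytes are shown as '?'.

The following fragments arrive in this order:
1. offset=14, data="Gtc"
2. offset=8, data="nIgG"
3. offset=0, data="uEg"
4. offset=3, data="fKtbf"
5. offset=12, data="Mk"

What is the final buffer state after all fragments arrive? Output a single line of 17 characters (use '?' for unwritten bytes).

Answer: uEgfKtbfnIgGMkGtc

Derivation:
Fragment 1: offset=14 data="Gtc" -> buffer=??????????????Gtc
Fragment 2: offset=8 data="nIgG" -> buffer=????????nIgG??Gtc
Fragment 3: offset=0 data="uEg" -> buffer=uEg?????nIgG??Gtc
Fragment 4: offset=3 data="fKtbf" -> buffer=uEgfKtbfnIgG??Gtc
Fragment 5: offset=12 data="Mk" -> buffer=uEgfKtbfnIgGMkGtc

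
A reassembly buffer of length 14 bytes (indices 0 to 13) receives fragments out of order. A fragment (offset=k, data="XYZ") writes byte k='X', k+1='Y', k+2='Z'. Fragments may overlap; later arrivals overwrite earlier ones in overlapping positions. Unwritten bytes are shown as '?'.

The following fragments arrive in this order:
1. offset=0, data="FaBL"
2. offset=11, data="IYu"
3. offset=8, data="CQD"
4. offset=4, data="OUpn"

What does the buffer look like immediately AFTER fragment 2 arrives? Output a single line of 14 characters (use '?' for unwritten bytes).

Fragment 1: offset=0 data="FaBL" -> buffer=FaBL??????????
Fragment 2: offset=11 data="IYu" -> buffer=FaBL???????IYu

Answer: FaBL???????IYu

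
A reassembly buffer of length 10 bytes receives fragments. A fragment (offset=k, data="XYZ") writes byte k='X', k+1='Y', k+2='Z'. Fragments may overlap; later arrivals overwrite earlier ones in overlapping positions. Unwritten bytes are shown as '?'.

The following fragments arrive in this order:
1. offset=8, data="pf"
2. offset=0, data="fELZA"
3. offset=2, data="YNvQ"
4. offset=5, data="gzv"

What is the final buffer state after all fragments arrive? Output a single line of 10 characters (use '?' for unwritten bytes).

Answer: fEYNvgzvpf

Derivation:
Fragment 1: offset=8 data="pf" -> buffer=????????pf
Fragment 2: offset=0 data="fELZA" -> buffer=fELZA???pf
Fragment 3: offset=2 data="YNvQ" -> buffer=fEYNvQ??pf
Fragment 4: offset=5 data="gzv" -> buffer=fEYNvgzvpf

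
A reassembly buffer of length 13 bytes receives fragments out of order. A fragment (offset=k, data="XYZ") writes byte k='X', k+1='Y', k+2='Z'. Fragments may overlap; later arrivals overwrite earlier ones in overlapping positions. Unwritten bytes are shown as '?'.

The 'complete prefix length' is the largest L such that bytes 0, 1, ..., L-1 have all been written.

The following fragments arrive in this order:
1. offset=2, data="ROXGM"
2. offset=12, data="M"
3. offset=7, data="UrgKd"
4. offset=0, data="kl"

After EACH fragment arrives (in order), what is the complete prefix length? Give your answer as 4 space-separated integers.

Fragment 1: offset=2 data="ROXGM" -> buffer=??ROXGM?????? -> prefix_len=0
Fragment 2: offset=12 data="M" -> buffer=??ROXGM?????M -> prefix_len=0
Fragment 3: offset=7 data="UrgKd" -> buffer=??ROXGMUrgKdM -> prefix_len=0
Fragment 4: offset=0 data="kl" -> buffer=klROXGMUrgKdM -> prefix_len=13

Answer: 0 0 0 13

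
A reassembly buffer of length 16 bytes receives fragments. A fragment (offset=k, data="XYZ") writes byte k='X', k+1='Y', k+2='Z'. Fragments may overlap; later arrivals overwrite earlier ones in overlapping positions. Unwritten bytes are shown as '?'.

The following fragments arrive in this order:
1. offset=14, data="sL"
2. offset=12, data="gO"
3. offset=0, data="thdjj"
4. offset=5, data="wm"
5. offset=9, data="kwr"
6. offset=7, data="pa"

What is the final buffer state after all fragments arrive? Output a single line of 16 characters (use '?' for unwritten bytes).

Answer: thdjjwmpakwrgOsL

Derivation:
Fragment 1: offset=14 data="sL" -> buffer=??????????????sL
Fragment 2: offset=12 data="gO" -> buffer=????????????gOsL
Fragment 3: offset=0 data="thdjj" -> buffer=thdjj???????gOsL
Fragment 4: offset=5 data="wm" -> buffer=thdjjwm?????gOsL
Fragment 5: offset=9 data="kwr" -> buffer=thdjjwm??kwrgOsL
Fragment 6: offset=7 data="pa" -> buffer=thdjjwmpakwrgOsL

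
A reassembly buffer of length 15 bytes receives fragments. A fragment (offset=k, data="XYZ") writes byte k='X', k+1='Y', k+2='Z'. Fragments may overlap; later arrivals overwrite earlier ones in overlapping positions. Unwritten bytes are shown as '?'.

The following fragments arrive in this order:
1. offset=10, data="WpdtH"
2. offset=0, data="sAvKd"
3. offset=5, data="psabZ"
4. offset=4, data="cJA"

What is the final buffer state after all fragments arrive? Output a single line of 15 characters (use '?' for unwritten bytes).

Fragment 1: offset=10 data="WpdtH" -> buffer=??????????WpdtH
Fragment 2: offset=0 data="sAvKd" -> buffer=sAvKd?????WpdtH
Fragment 3: offset=5 data="psabZ" -> buffer=sAvKdpsabZWpdtH
Fragment 4: offset=4 data="cJA" -> buffer=sAvKcJAabZWpdtH

Answer: sAvKcJAabZWpdtH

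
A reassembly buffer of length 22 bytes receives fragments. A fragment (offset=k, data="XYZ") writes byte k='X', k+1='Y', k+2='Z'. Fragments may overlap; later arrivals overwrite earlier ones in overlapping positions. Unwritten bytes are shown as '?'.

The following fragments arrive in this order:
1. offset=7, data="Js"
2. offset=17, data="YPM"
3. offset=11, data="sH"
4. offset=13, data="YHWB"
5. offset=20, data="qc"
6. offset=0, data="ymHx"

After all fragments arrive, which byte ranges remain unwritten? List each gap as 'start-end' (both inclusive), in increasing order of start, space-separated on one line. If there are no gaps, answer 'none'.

Fragment 1: offset=7 len=2
Fragment 2: offset=17 len=3
Fragment 3: offset=11 len=2
Fragment 4: offset=13 len=4
Fragment 5: offset=20 len=2
Fragment 6: offset=0 len=4
Gaps: 4-6 9-10

Answer: 4-6 9-10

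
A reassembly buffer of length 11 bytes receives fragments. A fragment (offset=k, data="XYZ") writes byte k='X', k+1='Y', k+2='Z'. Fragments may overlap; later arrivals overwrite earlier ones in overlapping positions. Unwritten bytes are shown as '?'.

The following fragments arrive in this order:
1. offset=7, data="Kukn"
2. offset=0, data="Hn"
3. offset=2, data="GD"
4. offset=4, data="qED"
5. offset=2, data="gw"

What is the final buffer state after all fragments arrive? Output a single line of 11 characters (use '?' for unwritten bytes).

Answer: HngwqEDKukn

Derivation:
Fragment 1: offset=7 data="Kukn" -> buffer=???????Kukn
Fragment 2: offset=0 data="Hn" -> buffer=Hn?????Kukn
Fragment 3: offset=2 data="GD" -> buffer=HnGD???Kukn
Fragment 4: offset=4 data="qED" -> buffer=HnGDqEDKukn
Fragment 5: offset=2 data="gw" -> buffer=HngwqEDKukn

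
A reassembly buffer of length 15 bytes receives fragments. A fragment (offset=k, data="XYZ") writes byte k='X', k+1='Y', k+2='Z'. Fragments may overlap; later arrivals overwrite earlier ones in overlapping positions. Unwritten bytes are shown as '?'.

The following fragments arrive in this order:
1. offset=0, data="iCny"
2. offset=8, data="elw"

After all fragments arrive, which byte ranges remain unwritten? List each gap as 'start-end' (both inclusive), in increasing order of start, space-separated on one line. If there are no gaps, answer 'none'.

Answer: 4-7 11-14

Derivation:
Fragment 1: offset=0 len=4
Fragment 2: offset=8 len=3
Gaps: 4-7 11-14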